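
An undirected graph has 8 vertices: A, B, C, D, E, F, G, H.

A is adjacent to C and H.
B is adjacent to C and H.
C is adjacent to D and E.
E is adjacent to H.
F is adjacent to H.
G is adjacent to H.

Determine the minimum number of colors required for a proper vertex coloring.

F and H are adjacent, so at least 2 colors are needed.
2 colors suffice: color 1 → {C, H}; color 2 → {A, B, D, E, F, G}. No two adjacent vertices share a color.

2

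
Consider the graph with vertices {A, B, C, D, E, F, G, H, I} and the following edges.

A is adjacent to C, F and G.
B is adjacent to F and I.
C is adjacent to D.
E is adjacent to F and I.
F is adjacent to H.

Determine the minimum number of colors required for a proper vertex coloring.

E and F are adjacent, so at least 2 colors are needed.
2 colors suffice: A=2, B=2, C=1, D=2, E=2, F=1, G=1, H=2, I=1. Every edge joins two different colors.

2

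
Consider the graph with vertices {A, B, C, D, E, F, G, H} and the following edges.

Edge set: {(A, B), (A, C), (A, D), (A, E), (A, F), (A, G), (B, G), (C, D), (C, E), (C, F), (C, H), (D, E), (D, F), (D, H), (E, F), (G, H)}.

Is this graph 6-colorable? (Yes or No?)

The chromatic number is 5. A, C, D, E, F form a clique, so at least 5 colors are needed.
One proper 5-coloring: A=1, B=3, C=3, D=2, E=4, F=5, G=2, H=1.
Since 6 ≥ 5, a proper 6-coloring certainly exists.

Yes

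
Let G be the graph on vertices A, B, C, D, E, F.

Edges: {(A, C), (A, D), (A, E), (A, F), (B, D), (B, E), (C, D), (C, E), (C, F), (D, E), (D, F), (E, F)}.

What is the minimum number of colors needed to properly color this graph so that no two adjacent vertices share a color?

5

A, C, D, E, F are mutually adjacent (a clique of size 5), so at least 5 colors are needed.
5 colors suffice: color red → {E}; color blue → {D}; color green → {A, B}; color yellow → {C}; color purple → {F}. Each edge has distinct colors on its endpoints.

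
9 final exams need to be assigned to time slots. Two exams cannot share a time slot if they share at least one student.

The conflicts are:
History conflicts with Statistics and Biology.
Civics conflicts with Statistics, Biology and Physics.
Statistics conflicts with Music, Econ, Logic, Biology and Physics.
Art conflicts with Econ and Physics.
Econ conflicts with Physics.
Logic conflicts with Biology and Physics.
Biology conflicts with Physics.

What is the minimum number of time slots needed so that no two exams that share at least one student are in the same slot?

Civics, Statistics, Biology, Physics all conflict with each other, so at least 4 time slots are needed.
4 time slots suffice: time slot 1 → {Statistics, Art}; time slot 2 → {History, Music, Physics}; time slot 3 → {Econ, Biology}; time slot 4 → {Civics, Logic}. Each listed conflict is separated.

4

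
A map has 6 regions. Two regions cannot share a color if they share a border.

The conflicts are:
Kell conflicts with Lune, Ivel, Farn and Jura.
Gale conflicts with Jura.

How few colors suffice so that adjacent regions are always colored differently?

Kell and Lune conflict, so at least 2 colors are needed.
One proper 2-coloring: Kell=1, Lune=2, Gale=1, Ivel=2, Farn=2, Jura=2. Each listed conflict is separated.

2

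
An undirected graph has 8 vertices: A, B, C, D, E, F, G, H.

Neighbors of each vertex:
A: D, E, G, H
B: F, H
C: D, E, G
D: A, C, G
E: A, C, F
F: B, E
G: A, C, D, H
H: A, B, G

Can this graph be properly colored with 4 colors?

The chromatic number is 3. A, D, G are pairwise adjacent, so at least 3 colors are needed.
3 colors suffice: color red → {A, B, C}; color blue → {E, G}; color green → {D, F, H}.
Since 4 ≥ 3, a proper 4-coloring certainly exists.

Yes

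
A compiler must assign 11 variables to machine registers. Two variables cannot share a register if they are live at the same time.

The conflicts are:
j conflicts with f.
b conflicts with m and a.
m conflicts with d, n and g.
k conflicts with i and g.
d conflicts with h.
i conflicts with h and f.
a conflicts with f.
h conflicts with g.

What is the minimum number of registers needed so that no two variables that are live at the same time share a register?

3

The cycle a-b-m-g-k-i-f-a has odd length 7, so it cannot be 2-colored; at least 3 registers are needed.
3 registers suffice: register 1 → {j, m, i, a}; register 2 → {b, d, n, g, f}; register 3 → {k, h}. No two conflicting variables share a register.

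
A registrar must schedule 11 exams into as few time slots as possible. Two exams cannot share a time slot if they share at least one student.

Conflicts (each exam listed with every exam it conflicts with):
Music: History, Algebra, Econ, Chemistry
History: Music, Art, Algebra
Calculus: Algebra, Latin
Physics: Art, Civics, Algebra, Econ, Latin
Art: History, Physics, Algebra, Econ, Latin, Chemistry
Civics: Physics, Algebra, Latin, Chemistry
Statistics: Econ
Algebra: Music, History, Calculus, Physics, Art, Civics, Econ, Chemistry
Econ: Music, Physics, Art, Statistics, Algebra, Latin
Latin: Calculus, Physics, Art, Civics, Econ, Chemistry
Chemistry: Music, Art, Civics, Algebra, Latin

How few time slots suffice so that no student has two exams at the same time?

4

Physics, Art, Algebra, Econ all conflict with each other, so at least 4 time slots are needed.
Using 4 time slots: Music=2, History=3, Calculus=2, Physics=4, Art=2, Civics=2, Statistics=1, Algebra=1, Econ=3, Latin=1, Chemistry=3. Every pair that conflicts lands in different time slots.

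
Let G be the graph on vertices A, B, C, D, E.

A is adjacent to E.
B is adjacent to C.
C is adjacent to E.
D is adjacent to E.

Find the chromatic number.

2

D and E are adjacent, so at least 2 colors are needed.
One proper 2-coloring: A=2, B=1, C=2, D=2, E=1. Each edge has distinct colors on its endpoints.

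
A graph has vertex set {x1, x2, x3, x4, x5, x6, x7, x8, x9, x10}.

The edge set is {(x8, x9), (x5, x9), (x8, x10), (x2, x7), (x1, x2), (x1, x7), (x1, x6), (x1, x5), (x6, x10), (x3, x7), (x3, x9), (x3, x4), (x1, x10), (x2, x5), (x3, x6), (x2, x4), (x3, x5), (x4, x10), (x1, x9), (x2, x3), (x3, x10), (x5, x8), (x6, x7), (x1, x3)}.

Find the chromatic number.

4

x1, x3, x6, x10 are pairwise adjacent (a clique of size 4), so at least 4 colors are needed.
4 colors suffice: color 1 → {x3, x8}; color 2 → {x1, x4}; color 3 → {x5, x7, x10}; color 4 → {x2, x6, x9}. Each edge has distinct colors on its endpoints.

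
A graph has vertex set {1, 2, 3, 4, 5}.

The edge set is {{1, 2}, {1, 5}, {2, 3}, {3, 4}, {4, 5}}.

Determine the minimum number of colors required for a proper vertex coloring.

The cycle 4-5-1-2-3-4 has odd length 5, so it cannot be 2-colored; at least 3 colors are needed.
3 colors suffice: color a → {1, 3}; color b → {2, 5}; color c → {4}. No two adjacent vertices share a color.

3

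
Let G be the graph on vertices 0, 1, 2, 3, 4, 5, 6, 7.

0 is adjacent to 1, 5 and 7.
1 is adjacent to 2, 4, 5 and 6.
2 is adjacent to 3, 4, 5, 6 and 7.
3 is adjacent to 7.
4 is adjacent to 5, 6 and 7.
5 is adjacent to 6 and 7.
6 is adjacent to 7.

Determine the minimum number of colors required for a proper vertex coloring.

5

1, 2, 4, 5, 6 are mutually adjacent (a clique of size 5), so at least 5 colors are needed.
A valid assignment using 5 colors: 0=blue, 1=green, 2=blue, 3=red, 4=purple, 5=red, 6=yellow, 7=green. Every edge joins two different colors.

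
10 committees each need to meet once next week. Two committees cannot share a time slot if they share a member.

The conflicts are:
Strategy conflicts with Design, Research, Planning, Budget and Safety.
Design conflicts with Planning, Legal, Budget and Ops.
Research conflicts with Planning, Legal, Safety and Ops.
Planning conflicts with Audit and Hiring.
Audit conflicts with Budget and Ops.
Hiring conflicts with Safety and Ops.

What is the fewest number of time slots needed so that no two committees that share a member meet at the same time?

3

Strategy, Design, Budget pairwise conflict, so at least 3 time slots are needed.
3 time slots suffice: Strategy=1, Design=3, Research=3, Planning=2, Audit=3, Legal=1, Hiring=3, Budget=2, Safety=2, Ops=1. No two conflicting committees share a time slot.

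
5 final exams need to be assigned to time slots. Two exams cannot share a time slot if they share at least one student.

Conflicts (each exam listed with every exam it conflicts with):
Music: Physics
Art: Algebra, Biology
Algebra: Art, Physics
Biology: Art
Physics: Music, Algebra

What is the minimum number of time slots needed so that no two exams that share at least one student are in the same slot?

Art and Biology conflict, so at least 2 time slots are needed.
2 time slots suffice: Music=2, Art=1, Algebra=2, Biology=2, Physics=1. No two conflicting exams share a time slot.

2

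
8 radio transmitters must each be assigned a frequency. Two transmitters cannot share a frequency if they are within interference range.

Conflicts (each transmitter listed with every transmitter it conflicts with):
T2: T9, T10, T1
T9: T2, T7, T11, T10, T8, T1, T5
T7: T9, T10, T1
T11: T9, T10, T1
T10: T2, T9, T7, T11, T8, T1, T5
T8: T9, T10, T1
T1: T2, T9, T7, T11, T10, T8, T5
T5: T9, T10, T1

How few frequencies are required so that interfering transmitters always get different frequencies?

4

T9, T7, T10, T1 pairwise conflict, so at least 4 frequencies are needed.
Using 4 frequencies: T2=4, T9=3, T7=4, T11=4, T10=2, T8=4, T1=1, T5=4. Every pair that conflicts lands in different frequencies.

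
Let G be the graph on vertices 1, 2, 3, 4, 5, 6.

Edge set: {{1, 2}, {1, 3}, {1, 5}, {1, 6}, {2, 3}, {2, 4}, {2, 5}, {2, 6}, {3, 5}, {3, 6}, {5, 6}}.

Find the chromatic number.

5

1, 2, 3, 5, 6 are pairwise adjacent (a clique of size 5), so at least 5 colors are needed.
5 colors suffice: color a → {2}; color b → {1, 4}; color c → {3}; color d → {5}; color e → {6}. No two adjacent vertices share a color.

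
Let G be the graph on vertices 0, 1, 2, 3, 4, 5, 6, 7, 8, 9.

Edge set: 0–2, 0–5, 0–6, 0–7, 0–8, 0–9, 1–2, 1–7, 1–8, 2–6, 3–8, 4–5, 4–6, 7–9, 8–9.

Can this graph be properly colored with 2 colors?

0, 2, 6 form a triangle, so at least 3 colors are needed.
So 2 colors are not enough.

No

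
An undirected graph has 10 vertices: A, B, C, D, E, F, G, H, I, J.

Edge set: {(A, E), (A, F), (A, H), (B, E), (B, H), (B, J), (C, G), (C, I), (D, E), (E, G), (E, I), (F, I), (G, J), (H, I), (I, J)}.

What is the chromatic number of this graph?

2

E and G are adjacent, so at least 2 colors are needed.
A valid assignment using 2 colors: A=2, B=2, C=1, D=2, E=1, F=1, G=2, H=1, I=2, J=1. Each edge has distinct colors on its endpoints.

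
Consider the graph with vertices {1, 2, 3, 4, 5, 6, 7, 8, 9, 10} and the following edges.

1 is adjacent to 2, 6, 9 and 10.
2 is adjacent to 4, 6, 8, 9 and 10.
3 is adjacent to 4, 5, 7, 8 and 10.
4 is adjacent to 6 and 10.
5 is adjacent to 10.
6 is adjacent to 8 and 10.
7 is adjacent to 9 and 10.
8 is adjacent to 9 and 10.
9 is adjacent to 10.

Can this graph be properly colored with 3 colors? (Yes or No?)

No

2, 8, 9, 10 are mutually adjacent (a clique of size 4), so at least 4 colors are needed.
So 3 colors are not enough.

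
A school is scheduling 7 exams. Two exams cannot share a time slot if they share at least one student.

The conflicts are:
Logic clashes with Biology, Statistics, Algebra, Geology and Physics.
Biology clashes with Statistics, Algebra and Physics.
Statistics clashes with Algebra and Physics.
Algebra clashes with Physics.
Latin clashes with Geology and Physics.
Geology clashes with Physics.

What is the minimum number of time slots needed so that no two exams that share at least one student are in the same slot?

Logic, Biology, Statistics, Algebra, Physics all conflict with each other, so at least 5 time slots are needed.
A valid assignment using 5 time slots: Logic=2, Biology=5, Statistics=4, Algebra=3, Latin=2, Geology=3, Physics=1. No two conflicting exams share a time slot.

5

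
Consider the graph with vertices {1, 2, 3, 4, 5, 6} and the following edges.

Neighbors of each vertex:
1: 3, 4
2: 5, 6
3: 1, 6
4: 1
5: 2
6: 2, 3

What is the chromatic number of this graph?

1 and 4 are adjacent, so at least 2 colors are needed.
One proper 2-coloring: 1=red, 2=blue, 3=blue, 4=blue, 5=red, 6=red. Each edge has distinct colors on its endpoints.

2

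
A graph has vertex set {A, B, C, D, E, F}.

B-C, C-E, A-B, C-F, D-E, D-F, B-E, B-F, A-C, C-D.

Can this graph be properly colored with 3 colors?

The chromatic number is 3. B, C, F are mutually adjacent, so at least 3 colors are needed.
3 colors suffice: A=3, B=2, C=1, D=2, E=3, F=3.
That is already a proper 3-coloring.

Yes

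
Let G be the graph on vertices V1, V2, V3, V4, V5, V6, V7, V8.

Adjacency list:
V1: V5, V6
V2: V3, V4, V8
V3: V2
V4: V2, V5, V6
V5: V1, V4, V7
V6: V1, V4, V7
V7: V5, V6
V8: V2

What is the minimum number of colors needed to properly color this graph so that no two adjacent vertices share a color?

2

V1 and V5 are adjacent, so at least 2 colors are needed.
2 colors suffice: V1=B, V2=R, V3=B, V4=B, V5=R, V6=R, V7=B, V8=B. No two adjacent vertices share a color.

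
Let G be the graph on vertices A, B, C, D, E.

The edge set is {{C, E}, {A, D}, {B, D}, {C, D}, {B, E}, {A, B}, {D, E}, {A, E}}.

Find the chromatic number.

A, B, D, E are pairwise adjacent (a clique of size 4), so at least 4 colors are needed.
4 colors suffice: color 1 → {D}; color 2 → {E}; color 3 → {A, C}; color 4 → {B}. No two adjacent vertices share a color.

4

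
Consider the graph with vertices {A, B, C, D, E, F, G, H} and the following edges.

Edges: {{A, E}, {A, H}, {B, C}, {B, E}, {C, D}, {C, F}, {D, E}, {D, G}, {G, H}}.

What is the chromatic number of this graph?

The cycle G-D-E-A-H-G has odd length 5, so it cannot be 2-colored; at least 3 colors are needed.
3 colors suffice: color 1 → {C, E, H}; color 2 → {A, B, D, F}; color 3 → {G}. Each edge has distinct colors on its endpoints.

3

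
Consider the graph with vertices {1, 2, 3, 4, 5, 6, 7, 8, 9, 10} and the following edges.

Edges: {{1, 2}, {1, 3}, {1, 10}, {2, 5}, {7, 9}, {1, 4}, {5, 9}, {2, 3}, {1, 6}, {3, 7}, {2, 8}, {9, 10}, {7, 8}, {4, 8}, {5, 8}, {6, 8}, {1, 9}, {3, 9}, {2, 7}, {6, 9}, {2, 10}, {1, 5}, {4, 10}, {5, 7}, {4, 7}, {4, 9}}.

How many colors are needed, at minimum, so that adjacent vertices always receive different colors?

4

1, 4, 9, 10 are mutually adjacent (a clique of size 4), so at least 4 colors are needed.
One proper 4-coloring: 1=b, 2=a, 3=c, 4=c, 5=c, 6=c, 7=b, 8=d, 9=a, 10=d. Each edge has distinct colors on its endpoints.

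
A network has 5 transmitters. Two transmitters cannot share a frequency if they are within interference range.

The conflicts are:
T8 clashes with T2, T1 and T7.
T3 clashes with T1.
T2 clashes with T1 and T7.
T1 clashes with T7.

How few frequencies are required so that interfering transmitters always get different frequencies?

T8, T2, T1, T7 are mutually in conflict, so at least 4 frequencies are needed.
4 frequencies suffice: frequency 1 → {T1}; frequency 2 → {T3, T7}; frequency 3 → {T8}; frequency 4 → {T2}. Every pair that conflicts lands in different frequencies.

4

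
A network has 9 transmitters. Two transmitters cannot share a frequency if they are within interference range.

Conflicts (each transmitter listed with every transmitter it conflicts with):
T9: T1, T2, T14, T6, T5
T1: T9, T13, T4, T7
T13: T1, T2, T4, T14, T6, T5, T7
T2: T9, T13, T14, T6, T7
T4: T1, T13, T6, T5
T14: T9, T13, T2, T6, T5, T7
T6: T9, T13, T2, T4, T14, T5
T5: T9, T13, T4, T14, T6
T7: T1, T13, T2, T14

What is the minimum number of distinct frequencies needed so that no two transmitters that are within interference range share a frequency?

4

T13, T14, T6, T5 pairwise conflict, so at least 4 frequencies are needed.
4 frequencies suffice: T9=1, T1=4, T13=1, T2=4, T4=2, T14=2, T6=3, T5=4, T7=3. Every pair that conflicts lands in different frequencies.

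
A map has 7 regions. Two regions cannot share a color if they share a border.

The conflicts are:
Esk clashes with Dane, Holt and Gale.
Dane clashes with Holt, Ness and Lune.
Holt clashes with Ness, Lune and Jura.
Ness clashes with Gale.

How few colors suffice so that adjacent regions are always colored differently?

Dane, Holt, Ness pairwise conflict, so at least 3 colors are needed.
3 colors suffice: color 1 → {Holt, Gale}; color 2 → {Dane, Jura}; color 3 → {Esk, Ness, Lune}. No two conflicting regions share a color.

3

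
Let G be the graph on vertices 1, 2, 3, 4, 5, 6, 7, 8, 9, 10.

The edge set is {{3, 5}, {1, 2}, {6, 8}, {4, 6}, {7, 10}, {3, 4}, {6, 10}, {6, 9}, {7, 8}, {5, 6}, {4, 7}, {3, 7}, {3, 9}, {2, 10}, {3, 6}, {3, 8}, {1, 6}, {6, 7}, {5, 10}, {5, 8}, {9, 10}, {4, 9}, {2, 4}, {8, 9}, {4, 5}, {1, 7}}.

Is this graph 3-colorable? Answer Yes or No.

3, 6, 8, 9 are mutually adjacent (a clique of size 4), so at least 4 colors are needed.
So 3 colors are not enough.

No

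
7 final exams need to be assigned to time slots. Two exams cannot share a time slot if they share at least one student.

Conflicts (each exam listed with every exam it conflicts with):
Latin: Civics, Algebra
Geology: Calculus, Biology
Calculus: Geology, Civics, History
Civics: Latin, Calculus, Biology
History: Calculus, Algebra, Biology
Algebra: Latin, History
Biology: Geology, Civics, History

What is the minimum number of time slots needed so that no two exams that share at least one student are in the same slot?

3

The cycle Civics-Biology-History-Algebra-Latin-Civics has odd length 5, so it cannot be 2-colored; at least 3 time slots are needed.
Using 3 time slots: Latin=3, Geology=1, Calculus=2, Civics=1, History=1, Algebra=2, Biology=2. No two conflicting exams share a time slot.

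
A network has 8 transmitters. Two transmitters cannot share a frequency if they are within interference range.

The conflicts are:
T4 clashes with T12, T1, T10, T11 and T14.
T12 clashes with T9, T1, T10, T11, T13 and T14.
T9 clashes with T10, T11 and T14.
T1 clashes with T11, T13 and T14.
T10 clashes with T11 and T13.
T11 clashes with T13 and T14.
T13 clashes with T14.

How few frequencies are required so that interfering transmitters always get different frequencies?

5

T4, T12, T1, T11, T14 all conflict with each other, so at least 5 frequencies are needed.
A valid assignment using 5 frequencies: T4=4, T12=1, T9=4, T1=5, T10=3, T11=2, T13=4, T14=3. No two conflicting transmitters share a frequency.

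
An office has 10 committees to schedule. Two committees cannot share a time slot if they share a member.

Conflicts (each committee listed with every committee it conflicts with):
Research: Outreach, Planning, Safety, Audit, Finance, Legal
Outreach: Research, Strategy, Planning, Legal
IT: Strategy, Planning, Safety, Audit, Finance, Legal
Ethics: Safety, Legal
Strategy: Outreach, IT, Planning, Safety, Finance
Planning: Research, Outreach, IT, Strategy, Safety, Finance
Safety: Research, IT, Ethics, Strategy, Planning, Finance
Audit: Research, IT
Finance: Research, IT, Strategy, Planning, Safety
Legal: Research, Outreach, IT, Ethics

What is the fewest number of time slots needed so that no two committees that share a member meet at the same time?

IT, Strategy, Planning, Safety, Finance are mutually in conflict, so at least 5 time slots are needed.
5 time slots suffice: time slot 1 → {Research, IT, Ethics}; time slot 2 → {Outreach, Safety, Audit}; time slot 3 → {Planning, Legal}; time slot 4 → {Finance}; time slot 5 → {Strategy}. Each listed conflict is separated.

5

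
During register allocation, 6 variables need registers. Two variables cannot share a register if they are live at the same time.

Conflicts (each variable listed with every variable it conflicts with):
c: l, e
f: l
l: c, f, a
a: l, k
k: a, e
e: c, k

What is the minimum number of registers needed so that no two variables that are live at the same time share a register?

The cycle k-e-c-l-a-k has odd length 5, so it cannot be 2-colored; at least 3 registers are needed.
3 registers suffice: register 1 → {l, e}; register 2 → {c, f, a}; register 3 → {k}. Every pair that conflicts lands in different registers.

3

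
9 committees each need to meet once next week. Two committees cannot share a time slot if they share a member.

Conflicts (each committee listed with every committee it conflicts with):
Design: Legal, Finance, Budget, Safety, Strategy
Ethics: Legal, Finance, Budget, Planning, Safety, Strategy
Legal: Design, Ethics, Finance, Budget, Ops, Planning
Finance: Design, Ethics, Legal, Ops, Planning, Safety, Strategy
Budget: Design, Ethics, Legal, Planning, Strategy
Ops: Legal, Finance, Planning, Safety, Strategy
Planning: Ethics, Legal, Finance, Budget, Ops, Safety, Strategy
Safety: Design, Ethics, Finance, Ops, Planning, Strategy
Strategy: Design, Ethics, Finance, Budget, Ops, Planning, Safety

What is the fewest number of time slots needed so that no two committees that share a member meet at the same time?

Finance, Ops, Planning, Safety, Strategy are mutually in conflict, so at least 5 time slots are needed.
5 time slots suffice: time slot 1 → {Legal, Strategy}; time slot 2 → {Design, Planning}; time slot 3 → {Finance, Budget}; time slot 4 → {Safety}; time slot 5 → {Ethics, Ops}. Every pair that conflicts lands in different time slots.

5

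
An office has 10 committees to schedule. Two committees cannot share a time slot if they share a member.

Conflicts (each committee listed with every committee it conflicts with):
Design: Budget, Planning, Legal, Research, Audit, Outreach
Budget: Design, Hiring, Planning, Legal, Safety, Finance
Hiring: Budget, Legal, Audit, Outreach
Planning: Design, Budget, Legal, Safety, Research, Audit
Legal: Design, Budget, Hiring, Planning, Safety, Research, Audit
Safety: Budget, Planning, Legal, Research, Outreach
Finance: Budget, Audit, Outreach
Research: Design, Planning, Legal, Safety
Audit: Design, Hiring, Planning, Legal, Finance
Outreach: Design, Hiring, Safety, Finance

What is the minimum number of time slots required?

4

Planning, Legal, Safety, Research pairwise conflict, so at least 4 time slots are needed.
4 time slots suffice: time slot 1 → {Legal, Outreach}; time slot 2 → {Budget, Research, Audit}; time slot 3 → {Hiring, Planning, Finance}; time slot 4 → {Design, Safety}. Each listed conflict is separated.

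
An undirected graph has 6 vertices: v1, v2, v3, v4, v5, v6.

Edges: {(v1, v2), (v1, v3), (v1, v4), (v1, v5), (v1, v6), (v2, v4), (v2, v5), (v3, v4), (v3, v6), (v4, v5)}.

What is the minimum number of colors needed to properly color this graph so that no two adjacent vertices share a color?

v1, v2, v4, v5 are mutually adjacent (a clique of size 4), so at least 4 colors are needed.
4 colors suffice: color 1 → {v1}; color 2 → {v4, v6}; color 3 → {v2, v3}; color 4 → {v5}. Each edge has distinct colors on its endpoints.

4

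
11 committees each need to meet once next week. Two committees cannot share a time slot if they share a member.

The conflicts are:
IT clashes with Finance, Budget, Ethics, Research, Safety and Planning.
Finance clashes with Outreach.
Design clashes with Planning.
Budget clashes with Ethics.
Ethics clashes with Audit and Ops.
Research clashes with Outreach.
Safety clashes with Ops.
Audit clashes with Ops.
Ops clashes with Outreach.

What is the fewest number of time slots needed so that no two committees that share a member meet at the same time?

3

Ethics, Audit, Ops are mutually in conflict, so at least 3 time slots are needed.
3 time slots suffice: IT=1, Finance=3, Design=1, Budget=3, Ethics=2, Research=3, Safety=2, Audit=3, Ops=1, Planning=2, Outreach=2. No two conflicting committees share a time slot.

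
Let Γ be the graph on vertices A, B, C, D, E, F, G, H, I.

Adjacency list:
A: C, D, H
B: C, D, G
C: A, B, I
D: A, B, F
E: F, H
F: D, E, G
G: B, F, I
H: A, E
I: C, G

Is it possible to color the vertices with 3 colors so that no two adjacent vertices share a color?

The chromatic number is 3. The cycle E-H-A-D-F-E has odd length 5, so it cannot be 2-colored; at least 3 colors are needed.
3 colors suffice: color 1 → {C, F, H}; color 2 → {A, B, E, I}; color 3 → {D, G}.
That is already a proper 3-coloring.

Yes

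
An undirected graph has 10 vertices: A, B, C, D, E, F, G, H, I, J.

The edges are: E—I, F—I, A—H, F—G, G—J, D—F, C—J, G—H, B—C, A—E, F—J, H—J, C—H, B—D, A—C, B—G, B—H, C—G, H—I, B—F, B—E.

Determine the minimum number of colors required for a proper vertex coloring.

C, G, H, J are mutually adjacent (a clique of size 4), so at least 4 colors are needed.
A valid assignment using 4 colors: A=blue, B=blue, C=yellow, D=green, E=red, F=red, G=green, H=red, I=blue, J=blue. Every edge joins two different colors.

4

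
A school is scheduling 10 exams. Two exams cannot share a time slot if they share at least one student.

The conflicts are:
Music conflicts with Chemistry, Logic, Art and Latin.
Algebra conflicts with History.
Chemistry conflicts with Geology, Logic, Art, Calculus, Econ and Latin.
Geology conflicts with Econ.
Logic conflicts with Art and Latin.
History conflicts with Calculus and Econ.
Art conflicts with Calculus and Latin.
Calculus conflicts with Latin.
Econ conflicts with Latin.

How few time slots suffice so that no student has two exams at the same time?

5

Music, Chemistry, Logic, Art, Latin all conflict with each other, so at least 5 time slots are needed.
A valid assignment using 5 time slots: Music=5, Algebra=2, Chemistry=1, Geology=2, Logic=4, History=1, Art=3, Calculus=4, Econ=3, Latin=2. No two conflicting exams share a time slot.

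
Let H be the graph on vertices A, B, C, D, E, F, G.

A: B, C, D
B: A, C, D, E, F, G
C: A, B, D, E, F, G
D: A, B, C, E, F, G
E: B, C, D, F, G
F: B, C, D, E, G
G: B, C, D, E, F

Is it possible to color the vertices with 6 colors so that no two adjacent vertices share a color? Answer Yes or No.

The chromatic number is 6. B, C, D, E, F, G form a clique, so at least 6 colors are needed.
6 colors suffice: color 1 → {B}; color 2 → {C}; color 3 → {D}; color 4 → {A, G}; color 5 → {E}; color 6 → {F}.
That is already a proper 6-coloring.

Yes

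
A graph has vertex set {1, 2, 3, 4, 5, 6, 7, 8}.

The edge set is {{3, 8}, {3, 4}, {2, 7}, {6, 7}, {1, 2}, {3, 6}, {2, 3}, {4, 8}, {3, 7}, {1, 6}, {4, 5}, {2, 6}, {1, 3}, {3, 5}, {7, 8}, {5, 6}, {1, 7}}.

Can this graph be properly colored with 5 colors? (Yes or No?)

Yes

The chromatic number is 5. 1, 2, 3, 6, 7 form a clique, so at least 5 colors are needed.
A valid assignment using 5 colors: 1=d, 2=e, 3=a, 4=b, 5=d, 6=c, 7=b, 8=c.
That is already a proper 5-coloring.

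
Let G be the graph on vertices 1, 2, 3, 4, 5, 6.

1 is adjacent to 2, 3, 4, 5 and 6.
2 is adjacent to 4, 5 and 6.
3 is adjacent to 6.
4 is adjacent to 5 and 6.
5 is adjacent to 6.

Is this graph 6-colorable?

Yes

The chromatic number is 5. 1, 2, 4, 5, 6 form a clique, so at least 5 colors are needed.
5 colors suffice: color a → {6}; color b → {1}; color c → {3, 4}; color d → {5}; color e → {2}.
Since 6 ≥ 5, a proper 6-coloring certainly exists.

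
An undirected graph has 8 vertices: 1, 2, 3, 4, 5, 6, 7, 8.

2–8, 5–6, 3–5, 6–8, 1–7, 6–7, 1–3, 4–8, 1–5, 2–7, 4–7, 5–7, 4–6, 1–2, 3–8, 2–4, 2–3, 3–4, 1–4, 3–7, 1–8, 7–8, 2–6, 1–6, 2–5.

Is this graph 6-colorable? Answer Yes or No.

The chromatic number is 6. 1, 2, 3, 4, 7, 8 are mutually adjacent (a clique of size 6), so at least 6 colors are needed.
6 colors suffice: 1=b, 2=c, 3=f, 4=d, 5=d, 6=f, 7=a, 8=e.
That is already a proper 6-coloring.

Yes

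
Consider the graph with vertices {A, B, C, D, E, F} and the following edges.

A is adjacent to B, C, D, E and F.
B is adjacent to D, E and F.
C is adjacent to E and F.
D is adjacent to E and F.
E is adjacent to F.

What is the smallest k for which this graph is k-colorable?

5

A, B, D, E, F form a clique, so at least 5 colors are needed.
5 colors suffice: color 1 → {F}; color 2 → {E}; color 3 → {A}; color 4 → {C, D}; color 5 → {B}. Each edge has distinct colors on its endpoints.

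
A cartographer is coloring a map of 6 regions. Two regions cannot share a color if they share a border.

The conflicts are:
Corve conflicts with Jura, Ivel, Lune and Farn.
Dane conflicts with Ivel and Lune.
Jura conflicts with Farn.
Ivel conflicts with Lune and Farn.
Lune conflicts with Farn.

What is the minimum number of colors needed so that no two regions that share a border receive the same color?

Corve, Ivel, Lune, Farn pairwise conflict, so at least 4 colors are needed.
4 colors suffice: color 1 → {Corve, Dane}; color 2 → {Jura, Lune}; color 3 → {Ivel}; color 4 → {Farn}. No two conflicting regions share a color.

4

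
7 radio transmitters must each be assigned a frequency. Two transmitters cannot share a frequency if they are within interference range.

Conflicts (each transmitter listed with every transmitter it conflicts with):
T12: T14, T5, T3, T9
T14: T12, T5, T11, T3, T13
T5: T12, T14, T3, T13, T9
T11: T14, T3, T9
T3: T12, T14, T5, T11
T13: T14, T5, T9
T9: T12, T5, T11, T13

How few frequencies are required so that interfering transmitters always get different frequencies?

4

T12, T14, T5, T3 are mutually in conflict, so at least 4 frequencies are needed.
4 frequencies suffice: frequency 1 → {T5, T11}; frequency 2 → {T14, T9}; frequency 3 → {T12, T13}; frequency 4 → {T3}. No two conflicting transmitters share a frequency.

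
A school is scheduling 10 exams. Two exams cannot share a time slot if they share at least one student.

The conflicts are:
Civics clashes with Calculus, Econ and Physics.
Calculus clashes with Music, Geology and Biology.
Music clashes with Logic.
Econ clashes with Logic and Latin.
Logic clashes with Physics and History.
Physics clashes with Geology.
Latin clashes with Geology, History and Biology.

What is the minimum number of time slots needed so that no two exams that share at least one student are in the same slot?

3

The cycle Physics-Logic-Econ-Latin-Geology-Physics has odd length 5, so it cannot be 2-colored; at least 3 time slots are needed.
3 time slots suffice: time slot 1 → {Calculus, Logic, Latin}; time slot 2 → {Music, Econ, Physics, History, Biology}; time slot 3 → {Civics, Geology}. Each listed conflict is separated.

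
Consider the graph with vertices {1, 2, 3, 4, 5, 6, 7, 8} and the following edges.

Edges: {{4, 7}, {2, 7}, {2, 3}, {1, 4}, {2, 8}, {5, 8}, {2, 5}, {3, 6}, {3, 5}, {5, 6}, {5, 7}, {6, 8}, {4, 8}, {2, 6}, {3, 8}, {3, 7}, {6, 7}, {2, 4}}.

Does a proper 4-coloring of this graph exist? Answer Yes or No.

No

2, 3, 5, 6, 7 form a clique, so at least 5 colors are needed.
So 4 colors are not enough.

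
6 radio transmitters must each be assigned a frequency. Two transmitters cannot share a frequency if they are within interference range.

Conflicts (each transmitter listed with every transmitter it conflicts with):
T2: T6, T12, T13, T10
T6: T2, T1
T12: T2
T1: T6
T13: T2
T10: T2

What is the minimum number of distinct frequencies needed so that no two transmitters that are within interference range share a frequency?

T2 and T13 conflict, so at least 2 frequencies are needed.
2 frequencies suffice: frequency 1 → {T2, T1}; frequency 2 → {T6, T12, T13, T10}. Every pair that conflicts lands in different frequencies.

2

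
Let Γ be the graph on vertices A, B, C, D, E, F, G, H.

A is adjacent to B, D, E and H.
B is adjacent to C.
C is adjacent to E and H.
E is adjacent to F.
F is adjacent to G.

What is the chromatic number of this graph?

2

A and H are adjacent, so at least 2 colors are needed.
2 colors suffice: color red → {A, C, F}; color blue → {B, D, E, G, H}. Each edge has distinct colors on its endpoints.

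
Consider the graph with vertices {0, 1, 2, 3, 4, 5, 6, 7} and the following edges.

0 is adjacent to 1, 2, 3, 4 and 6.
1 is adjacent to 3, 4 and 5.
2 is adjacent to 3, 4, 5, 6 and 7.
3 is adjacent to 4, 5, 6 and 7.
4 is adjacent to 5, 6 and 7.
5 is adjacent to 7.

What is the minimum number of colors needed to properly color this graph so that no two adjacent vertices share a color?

2, 3, 4, 5, 7 are mutually adjacent (a clique of size 5), so at least 5 colors are needed.
One proper 5-coloring: 0=d, 1=c, 2=c, 3=a, 4=b, 5=d, 6=e, 7=e. No two adjacent vertices share a color.

5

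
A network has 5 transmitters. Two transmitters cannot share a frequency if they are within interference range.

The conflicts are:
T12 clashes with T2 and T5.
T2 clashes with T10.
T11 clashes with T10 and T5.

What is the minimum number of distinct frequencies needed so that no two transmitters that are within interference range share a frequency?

3

The cycle T5-T12-T2-T10-T11-T5 has odd length 5, so it cannot be 2-colored; at least 3 frequencies are needed.
3 frequencies suffice: frequency 1 → {T2, T11}; frequency 2 → {T12, T10}; frequency 3 → {T5}. Every pair that conflicts lands in different frequencies.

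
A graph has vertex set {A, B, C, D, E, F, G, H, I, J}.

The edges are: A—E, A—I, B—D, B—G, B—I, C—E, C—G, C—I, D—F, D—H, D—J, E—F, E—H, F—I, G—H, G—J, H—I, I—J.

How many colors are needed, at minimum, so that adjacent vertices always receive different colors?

D and H are adjacent, so at least 2 colors are needed.
2 colors suffice: color 1 → {D, E, G, I}; color 2 → {A, B, C, F, H, J}. No two adjacent vertices share a color.

2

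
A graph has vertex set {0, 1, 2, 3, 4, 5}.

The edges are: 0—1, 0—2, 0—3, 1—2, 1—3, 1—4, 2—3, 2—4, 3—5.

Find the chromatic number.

0, 1, 2, 3 are pairwise adjacent (a clique of size 4), so at least 4 colors are needed.
4 colors suffice: color red → {3, 4}; color blue → {2, 5}; color green → {1}; color yellow → {0}. No two adjacent vertices share a color.

4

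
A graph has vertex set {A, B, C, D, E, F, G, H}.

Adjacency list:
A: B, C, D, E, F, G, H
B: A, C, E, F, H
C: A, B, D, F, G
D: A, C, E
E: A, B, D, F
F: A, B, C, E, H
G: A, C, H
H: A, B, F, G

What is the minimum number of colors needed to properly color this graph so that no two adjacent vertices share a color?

A, B, F, H are pairwise adjacent (a clique of size 4), so at least 4 colors are needed.
4 colors suffice: A=1, B=3, C=4, D=2, E=4, F=2, G=2, H=4. Each edge has distinct colors on its endpoints.

4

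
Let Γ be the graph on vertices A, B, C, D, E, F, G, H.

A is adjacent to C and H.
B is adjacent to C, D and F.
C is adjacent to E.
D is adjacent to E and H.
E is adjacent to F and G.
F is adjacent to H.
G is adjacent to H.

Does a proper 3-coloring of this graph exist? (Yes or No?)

The chromatic number is 3. The cycle H-F-E-C-A-H has odd length 5, so it cannot be 2-colored; at least 3 colors are needed.
3 colors suffice: color 1 → {B, E, H}; color 2 → {C, D, F, G}; color 3 → {A}.
That is already a proper 3-coloring.

Yes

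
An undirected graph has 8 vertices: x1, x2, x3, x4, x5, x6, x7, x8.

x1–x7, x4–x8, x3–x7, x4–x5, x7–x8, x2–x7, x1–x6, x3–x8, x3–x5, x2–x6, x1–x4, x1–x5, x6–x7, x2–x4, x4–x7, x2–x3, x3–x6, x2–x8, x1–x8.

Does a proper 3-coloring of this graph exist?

x2, x3, x7, x8 are mutually adjacent (a clique of size 4), so at least 4 colors are needed.
So 3 colors are not enough.

No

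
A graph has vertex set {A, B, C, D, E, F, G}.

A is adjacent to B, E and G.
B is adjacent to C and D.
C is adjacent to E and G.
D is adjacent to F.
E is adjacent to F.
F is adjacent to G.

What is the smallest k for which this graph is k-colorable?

The cycle C-B-D-F-G-C has odd length 5, so it cannot be 2-colored; at least 3 colors are needed.
3 colors suffice: color red → {A, C, F}; color blue → {B, E, G}; color green → {D}. Each edge has distinct colors on its endpoints.

3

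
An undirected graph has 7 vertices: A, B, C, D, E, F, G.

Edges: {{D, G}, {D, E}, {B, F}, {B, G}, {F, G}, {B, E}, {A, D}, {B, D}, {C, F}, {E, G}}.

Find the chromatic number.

B, D, E, G form a clique, so at least 4 colors are needed.
4 colors suffice: color red → {A, B, C}; color blue → {D, F}; color green → {G}; color yellow → {E}. Each edge has distinct colors on its endpoints.

4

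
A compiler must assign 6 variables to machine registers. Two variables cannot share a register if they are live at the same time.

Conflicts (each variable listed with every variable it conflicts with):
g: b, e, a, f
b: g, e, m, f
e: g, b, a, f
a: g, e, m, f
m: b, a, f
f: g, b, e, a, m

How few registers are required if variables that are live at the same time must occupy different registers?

g, e, a, f are mutually in conflict, so at least 4 registers are needed.
4 registers suffice: register 1 → {f}; register 2 → {b, a}; register 3 → {e, m}; register 4 → {g}. No two conflicting variables share a register.

4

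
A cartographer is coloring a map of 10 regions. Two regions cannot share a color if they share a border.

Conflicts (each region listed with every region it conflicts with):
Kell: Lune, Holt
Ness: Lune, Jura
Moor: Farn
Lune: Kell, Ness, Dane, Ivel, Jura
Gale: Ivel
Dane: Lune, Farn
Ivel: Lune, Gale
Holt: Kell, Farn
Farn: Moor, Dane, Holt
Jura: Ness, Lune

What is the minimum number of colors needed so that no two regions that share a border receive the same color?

Ness, Lune, Jura all conflict with each other, so at least 3 colors are needed.
One proper 3-coloring: Kell=2, Ness=3, Moor=2, Lune=1, Gale=1, Dane=2, Ivel=2, Holt=3, Farn=1, Jura=2. Each listed conflict is separated.

3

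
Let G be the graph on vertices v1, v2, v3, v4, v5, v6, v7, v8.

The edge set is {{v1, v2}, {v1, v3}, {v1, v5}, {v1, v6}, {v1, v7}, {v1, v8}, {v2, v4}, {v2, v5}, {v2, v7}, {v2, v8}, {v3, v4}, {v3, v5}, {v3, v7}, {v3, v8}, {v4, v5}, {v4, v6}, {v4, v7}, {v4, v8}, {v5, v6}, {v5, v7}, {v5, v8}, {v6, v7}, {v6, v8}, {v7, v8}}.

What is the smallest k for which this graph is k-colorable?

v4, v5, v6, v7, v8 are pairwise adjacent (a clique of size 5), so at least 5 colors are needed.
5 colors suffice: v1=4, v2=5, v3=5, v4=4, v5=3, v6=5, v7=1, v8=2. Every edge joins two different colors.

5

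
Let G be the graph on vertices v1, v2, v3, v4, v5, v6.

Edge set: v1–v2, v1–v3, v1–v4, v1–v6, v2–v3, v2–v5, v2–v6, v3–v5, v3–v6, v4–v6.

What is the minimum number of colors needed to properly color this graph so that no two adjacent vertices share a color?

v1, v2, v3, v6 are pairwise adjacent (a clique of size 4), so at least 4 colors are needed.
4 colors suffice: color R → {v2, v4}; color B → {v1, v5}; color G → {v6}; color Y → {v3}. Each edge has distinct colors on its endpoints.

4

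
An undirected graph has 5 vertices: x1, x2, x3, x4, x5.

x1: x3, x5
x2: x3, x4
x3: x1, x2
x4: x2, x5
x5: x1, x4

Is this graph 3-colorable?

The chromatic number is 3. The cycle x1-x5-x4-x2-x3-x1 has odd length 5, so it cannot be 2-colored; at least 3 colors are needed.
One proper 3-coloring: x1=1, x2=3, x3=2, x4=1, x5=2.
That is already a proper 3-coloring.

Yes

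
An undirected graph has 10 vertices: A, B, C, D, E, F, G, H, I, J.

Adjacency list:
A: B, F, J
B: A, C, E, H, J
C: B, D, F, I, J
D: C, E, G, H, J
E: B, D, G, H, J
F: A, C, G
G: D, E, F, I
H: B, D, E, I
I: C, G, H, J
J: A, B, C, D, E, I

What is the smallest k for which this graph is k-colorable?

3

A, B, J form a triangle, so at least 3 colors are needed.
3 colors suffice: color 1 → {G, H, J}; color 2 → {B, D, F, I}; color 3 → {A, C, E}. Each edge has distinct colors on its endpoints.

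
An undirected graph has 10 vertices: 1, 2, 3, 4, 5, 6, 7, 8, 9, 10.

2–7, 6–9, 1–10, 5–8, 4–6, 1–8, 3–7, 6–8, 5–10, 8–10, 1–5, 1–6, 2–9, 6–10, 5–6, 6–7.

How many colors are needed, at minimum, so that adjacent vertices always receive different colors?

1, 5, 6, 8, 10 are pairwise adjacent (a clique of size 5), so at least 5 colors are needed.
5 colors suffice: color red → {2, 3, 6}; color blue → {4, 7, 9, 10}; color green → {5}; color yellow → {8}; color purple → {1}. Every edge joins two different colors.

5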